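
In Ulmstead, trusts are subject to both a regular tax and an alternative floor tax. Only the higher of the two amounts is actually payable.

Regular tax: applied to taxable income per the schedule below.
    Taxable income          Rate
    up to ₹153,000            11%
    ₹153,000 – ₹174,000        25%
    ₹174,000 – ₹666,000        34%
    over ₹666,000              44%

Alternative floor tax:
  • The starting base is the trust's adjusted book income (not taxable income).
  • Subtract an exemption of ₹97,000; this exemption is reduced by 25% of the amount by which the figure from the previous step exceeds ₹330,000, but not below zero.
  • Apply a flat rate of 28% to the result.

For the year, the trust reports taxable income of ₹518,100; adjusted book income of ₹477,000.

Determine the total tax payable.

₹139,074

Regular tax:
  ₹153,000 × 11% = ₹16,830
  ₹21,000 × 25% = ₹5,250
  ₹344,100 × 34% = ₹116,994
  → ₹139,074

Alternative floor tax:
  Base (adjusted book income): ₹477,000
  Exemption: ₹97,000 − 25% × (₹477,000 − ₹330,000) = ₹97,000 − ₹36,750 = ₹60,250
  Base: ₹477,000 − ₹60,250 = ₹416,750
  ₹416,750 × 28% = ₹116,690

₹139,074 > ₹116,690, so the regular tax governs.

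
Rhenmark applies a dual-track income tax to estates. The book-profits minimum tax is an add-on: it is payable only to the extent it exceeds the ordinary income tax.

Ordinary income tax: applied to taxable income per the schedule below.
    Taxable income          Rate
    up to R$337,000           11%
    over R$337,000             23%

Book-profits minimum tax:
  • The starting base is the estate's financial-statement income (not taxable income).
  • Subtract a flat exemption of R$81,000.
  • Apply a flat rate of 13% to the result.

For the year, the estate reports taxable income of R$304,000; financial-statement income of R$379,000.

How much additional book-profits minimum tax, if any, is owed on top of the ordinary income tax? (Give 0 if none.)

R$5,300

Book-profits minimum tax:
  Base (financial-statement income): R$379,000
  Less exemption R$81,000 → base R$298,000
  R$298,000 × 13% = R$38,740

Ordinary income tax:
  R$304,000 × 11% = R$33,440

Excess of book-profits minimum tax over ordinary income tax: R$38,740 − R$33,440 = R$5,300.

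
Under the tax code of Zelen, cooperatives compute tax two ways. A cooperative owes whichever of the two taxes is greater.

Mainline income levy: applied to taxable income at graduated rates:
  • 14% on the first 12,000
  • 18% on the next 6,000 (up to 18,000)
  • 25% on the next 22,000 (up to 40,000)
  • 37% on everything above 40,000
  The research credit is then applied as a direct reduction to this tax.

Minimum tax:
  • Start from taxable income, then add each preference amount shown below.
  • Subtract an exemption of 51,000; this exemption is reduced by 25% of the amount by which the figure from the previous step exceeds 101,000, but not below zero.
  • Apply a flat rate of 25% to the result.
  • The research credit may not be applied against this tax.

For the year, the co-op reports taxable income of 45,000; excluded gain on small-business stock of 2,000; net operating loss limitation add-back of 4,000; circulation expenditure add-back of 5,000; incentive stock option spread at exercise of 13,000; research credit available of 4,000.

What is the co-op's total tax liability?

Mainline income levy:
  12,000 × 14% = 1,680
  6,000 × 18% = 1,080
  22,000 × 25% = 5,500
  5,000 × 37% = 1,850
  → 10,110
  Less research credit 4,000 → 6,110

Minimum tax:
  Adjusted income: 45,000 + 2,000 + 4,000 + 5,000 + 13,000 = 69,000
  Exemption: 69,000 ≤ 101,000, so full 51,000 applies
  Base: 69,000 − 51,000 = 18,000
  18,000 × 25% = 4,500

6,110 > 4,500, so the mainline income levy governs.

6,110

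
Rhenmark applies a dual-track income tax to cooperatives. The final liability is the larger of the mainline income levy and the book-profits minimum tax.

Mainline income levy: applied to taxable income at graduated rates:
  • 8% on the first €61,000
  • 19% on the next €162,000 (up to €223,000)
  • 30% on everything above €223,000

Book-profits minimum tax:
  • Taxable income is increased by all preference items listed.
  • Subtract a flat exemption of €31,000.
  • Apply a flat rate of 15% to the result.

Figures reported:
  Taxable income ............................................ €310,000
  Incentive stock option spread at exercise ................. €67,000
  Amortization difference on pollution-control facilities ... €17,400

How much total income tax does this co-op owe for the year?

Mainline income levy:
  €61,000 × 8% = €4,880
  €162,000 × 19% = €30,780
  €87,000 × 30% = €26,100
  → €61,760

Book-profits minimum tax:
  Adjusted income: €310,000 + €67,000 + €17,400 = €394,400
  Less exemption €31,000 → base €363,400
  €363,400 × 15% = €54,510

€61,760 > €54,510, so the mainline income levy governs.

€61,760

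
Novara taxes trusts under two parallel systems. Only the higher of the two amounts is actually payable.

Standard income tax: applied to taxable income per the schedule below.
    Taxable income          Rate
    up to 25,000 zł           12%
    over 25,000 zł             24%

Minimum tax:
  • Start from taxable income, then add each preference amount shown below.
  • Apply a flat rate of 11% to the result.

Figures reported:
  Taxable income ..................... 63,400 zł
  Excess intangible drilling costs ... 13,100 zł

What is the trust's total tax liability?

12,216 zł

Standard income tax:
  25,000 zł × 12% = 3,000 zł
  38,400 zł × 24% = 9,216 zł
  → 12,216 zł

Minimum tax:
  Adjusted income: 63,400 zł + 13,100 zł = 76,500 zł
  76,500 zł × 11% = 8,415 zł

12,216 zł > 8,415 zł, so the standard income tax governs.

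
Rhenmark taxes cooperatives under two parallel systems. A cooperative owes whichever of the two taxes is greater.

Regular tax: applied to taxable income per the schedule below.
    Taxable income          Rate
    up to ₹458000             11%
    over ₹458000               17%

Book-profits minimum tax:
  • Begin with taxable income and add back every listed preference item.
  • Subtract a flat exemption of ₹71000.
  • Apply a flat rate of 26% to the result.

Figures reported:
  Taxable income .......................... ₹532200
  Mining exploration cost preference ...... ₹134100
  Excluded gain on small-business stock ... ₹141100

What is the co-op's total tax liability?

Book-profits minimum tax:
  Adjusted income: ₹532200 + ₹134100 + ₹141100 = ₹807400
  Less exemption ₹71000 → base ₹736400
  ₹736400 × 26% = ₹191464

Regular tax:
  ₹458000 × 11% = ₹50380
  ₹74200 × 17% = ₹12614
  → ₹62994

₹191464 > ₹62994, so the book-profits minimum tax is the binding amount.

₹191464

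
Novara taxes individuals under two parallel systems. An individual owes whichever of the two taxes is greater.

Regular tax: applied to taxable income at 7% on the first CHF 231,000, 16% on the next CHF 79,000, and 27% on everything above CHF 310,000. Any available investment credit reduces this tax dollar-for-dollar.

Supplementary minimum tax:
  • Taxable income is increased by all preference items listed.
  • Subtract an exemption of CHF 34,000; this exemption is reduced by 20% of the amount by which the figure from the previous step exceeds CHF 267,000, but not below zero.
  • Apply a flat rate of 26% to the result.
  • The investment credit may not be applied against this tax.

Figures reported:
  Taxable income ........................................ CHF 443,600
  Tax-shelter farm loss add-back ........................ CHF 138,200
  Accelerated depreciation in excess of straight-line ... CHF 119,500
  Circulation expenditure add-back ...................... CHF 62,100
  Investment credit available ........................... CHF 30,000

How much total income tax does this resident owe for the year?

Regular tax:
  CHF 231,000 × 7% = CHF 16,170
  CHF 79,000 × 16% = CHF 12,640
  CHF 133,600 × 27% = CHF 36,072
  → CHF 64,882
  Less investment credit CHF 30,000 → CHF 34,882

Supplementary minimum tax:
  Adjusted income: CHF 443,600 + CHF 138,200 + CHF 119,500 + CHF 62,100 = CHF 763,400
  Exemption: 20% × (CHF 763,400 − CHF 267,000) = CHF 99,280 ≥ CHF 34,000, so the exemption is fully phased out
  Base: CHF 763,400 − CHF 0 = CHF 763,400
  CHF 763,400 × 26% = CHF 198,484

CHF 198,484 > CHF 34,882, so the supplementary minimum tax is the binding amount.

CHF 198,484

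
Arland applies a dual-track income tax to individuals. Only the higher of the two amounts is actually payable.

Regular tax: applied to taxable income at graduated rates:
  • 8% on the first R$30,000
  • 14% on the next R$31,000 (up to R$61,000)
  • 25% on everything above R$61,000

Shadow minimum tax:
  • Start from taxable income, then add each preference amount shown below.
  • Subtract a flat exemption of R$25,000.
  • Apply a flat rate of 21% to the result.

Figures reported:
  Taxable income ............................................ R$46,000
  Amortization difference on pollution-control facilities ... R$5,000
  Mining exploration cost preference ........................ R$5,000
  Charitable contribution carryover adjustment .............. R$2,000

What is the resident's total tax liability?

R$6,930

Shadow minimum tax:
  Adjusted income: R$46,000 + R$5,000 + R$5,000 + R$2,000 = R$58,000
  Less exemption R$25,000 → base R$33,000
  R$33,000 × 21% = R$6,930

Regular tax:
  R$30,000 × 8% = R$2,400
  R$16,000 × 14% = R$2,240
  → R$4,640

R$6,930 > R$4,640, so the shadow minimum tax is the binding amount.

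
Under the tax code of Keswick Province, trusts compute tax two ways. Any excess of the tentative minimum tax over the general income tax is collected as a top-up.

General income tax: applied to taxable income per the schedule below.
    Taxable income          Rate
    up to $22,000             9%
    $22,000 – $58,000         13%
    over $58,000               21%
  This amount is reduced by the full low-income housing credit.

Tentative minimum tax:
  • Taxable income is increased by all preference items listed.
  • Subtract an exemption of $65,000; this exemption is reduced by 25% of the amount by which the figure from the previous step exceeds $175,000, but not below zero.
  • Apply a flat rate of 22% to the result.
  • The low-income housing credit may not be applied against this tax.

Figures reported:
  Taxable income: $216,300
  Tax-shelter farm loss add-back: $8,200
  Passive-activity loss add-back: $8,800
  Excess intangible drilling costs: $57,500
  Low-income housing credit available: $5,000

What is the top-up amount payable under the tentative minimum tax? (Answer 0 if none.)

Tentative minimum tax:
  Adjusted income: $216,300 + $8,200 + $8,800 + $57,500 = $290,800
  Exemption: $65,000 − 25% × ($290,800 − $175,000) = $65,000 − $28,950 = $36,050
  Base: $290,800 − $36,050 = $254,750
  $254,750 × 22% = $56,045

General income tax:
  $22,000 × 9% = $1,980
  $36,000 × 13% = $4,680
  $158,300 × 21% = $33,243
  → $39,903
  Less low-income housing credit $5,000 → $34,903

Excess of tentative minimum tax over general income tax: $56,045 − $34,903 = $21,142.

$21,142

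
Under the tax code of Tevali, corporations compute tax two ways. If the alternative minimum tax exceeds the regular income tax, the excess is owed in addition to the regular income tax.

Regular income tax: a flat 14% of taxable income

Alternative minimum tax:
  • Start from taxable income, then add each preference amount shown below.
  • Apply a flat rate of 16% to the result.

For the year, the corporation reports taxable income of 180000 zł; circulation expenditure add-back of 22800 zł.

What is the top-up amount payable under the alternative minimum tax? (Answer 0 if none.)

7248 zł

Alternative minimum tax:
  Adjusted income: 180000 zł + 22800 zł = 202800 zł
  202800 zł × 16% = 32448 zł

Regular income tax:
  180000 zł × 14% = 25200 zł

Excess of alternative minimum tax over regular income tax: 32448 zł − 25200 zł = 7248 zł.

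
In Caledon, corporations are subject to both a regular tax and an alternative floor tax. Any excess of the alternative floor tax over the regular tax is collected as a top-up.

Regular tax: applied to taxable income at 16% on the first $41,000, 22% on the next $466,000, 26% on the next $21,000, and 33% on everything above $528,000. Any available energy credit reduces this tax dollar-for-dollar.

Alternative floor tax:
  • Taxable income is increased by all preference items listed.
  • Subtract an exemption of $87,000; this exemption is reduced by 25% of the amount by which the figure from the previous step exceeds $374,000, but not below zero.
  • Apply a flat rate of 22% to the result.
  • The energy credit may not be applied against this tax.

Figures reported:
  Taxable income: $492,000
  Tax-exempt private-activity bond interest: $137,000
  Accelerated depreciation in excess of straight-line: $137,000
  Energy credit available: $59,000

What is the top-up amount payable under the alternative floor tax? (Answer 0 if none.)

Regular tax:
  $41,000 × 16% = $6,560
  $451,000 × 22% = $99,220
  → $105,780
  Less energy credit $59,000 → $46,780

Alternative floor tax:
  Adjusted income: $492,000 + $137,000 + $137,000 = $766,000
  Exemption: 25% × ($766,000 − $374,000) = $98,000 ≥ $87,000, so the exemption is fully phased out
  Base: $766,000 − $0 = $766,000
  $766,000 × 22% = $168,520

Excess of alternative floor tax over regular tax: $168,520 − $46,780 = $121,740.

$121,740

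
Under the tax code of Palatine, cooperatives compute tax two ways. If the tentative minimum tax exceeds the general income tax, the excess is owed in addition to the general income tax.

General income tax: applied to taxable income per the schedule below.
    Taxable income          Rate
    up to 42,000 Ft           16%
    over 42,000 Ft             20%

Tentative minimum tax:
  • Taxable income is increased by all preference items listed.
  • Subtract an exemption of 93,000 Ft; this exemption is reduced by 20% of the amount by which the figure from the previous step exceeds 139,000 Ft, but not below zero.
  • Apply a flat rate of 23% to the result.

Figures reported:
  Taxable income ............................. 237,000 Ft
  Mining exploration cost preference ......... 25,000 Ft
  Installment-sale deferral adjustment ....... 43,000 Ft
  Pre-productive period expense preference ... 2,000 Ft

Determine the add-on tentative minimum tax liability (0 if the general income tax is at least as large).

11,228 Ft

General income tax:
  42,000 Ft × 16% = 6,720 Ft
  195,000 Ft × 20% = 39,000 Ft
  → 45,720 Ft

Tentative minimum tax:
  Adjusted income: 237,000 Ft + 25,000 Ft + 43,000 Ft + 2,000 Ft = 307,000 Ft
  Exemption: 93,000 Ft − 20% × (307,000 Ft − 139,000 Ft) = 93,000 Ft − 33,600 Ft = 59,400 Ft
  Base: 307,000 Ft − 59,400 Ft = 247,600 Ft
  247,600 Ft × 23% = 56,948 Ft

Excess of tentative minimum tax over general income tax: 56,948 Ft − 45,720 Ft = 11,228 Ft.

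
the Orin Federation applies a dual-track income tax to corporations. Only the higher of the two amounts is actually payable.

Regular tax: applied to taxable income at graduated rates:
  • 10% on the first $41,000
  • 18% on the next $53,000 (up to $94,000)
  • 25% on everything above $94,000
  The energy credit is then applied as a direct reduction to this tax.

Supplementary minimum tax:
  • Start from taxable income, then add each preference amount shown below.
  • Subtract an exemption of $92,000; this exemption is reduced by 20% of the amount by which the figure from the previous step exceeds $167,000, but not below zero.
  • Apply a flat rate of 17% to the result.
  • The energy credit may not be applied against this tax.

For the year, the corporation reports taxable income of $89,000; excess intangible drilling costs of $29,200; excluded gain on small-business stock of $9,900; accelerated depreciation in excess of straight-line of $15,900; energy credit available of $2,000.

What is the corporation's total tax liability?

Regular tax:
  $41,000 × 10% = $4,100
  $48,000 × 18% = $8,640
  → $12,740
  Less energy credit $2,000 → $10,740

Supplementary minimum tax:
  Adjusted income: $89,000 + $29,200 + $9,900 + $15,900 = $144,000
  Exemption: $144,000 ≤ $167,000, so full $92,000 applies
  Base: $144,000 − $92,000 = $52,000
  $52,000 × 17% = $8,840

$10,740 > $8,840, so the regular tax governs.

$10,740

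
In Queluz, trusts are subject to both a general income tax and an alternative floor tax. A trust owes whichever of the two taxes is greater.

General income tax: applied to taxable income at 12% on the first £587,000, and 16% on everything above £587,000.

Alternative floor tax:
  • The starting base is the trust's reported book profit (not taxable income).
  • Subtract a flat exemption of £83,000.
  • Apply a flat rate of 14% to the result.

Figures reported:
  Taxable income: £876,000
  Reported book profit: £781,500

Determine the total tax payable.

£116,680

Alternative floor tax:
  Base (reported book profit): £781,500
  Less exemption £83,000 → base £698,500
  £698,500 × 14% = £97,790

General income tax:
  £587,000 × 12% = £70,440
  £289,000 × 16% = £46,240
  → £116,680

£116,680 > £97,790, so the general income tax governs.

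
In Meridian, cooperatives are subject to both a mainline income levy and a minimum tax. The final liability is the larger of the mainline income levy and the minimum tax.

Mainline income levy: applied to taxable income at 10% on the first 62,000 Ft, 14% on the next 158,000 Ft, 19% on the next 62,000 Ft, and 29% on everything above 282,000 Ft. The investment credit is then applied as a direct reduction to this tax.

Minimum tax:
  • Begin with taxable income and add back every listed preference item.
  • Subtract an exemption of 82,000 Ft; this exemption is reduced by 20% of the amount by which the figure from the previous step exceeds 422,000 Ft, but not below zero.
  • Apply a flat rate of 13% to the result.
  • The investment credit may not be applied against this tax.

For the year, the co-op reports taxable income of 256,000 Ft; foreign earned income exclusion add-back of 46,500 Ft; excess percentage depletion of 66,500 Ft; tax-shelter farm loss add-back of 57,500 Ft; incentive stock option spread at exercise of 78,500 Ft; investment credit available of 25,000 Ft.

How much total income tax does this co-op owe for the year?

Minimum tax:
  Adjusted income: 256,000 Ft + 46,500 Ft + 66,500 Ft + 57,500 Ft + 78,500 Ft = 505,000 Ft
  Exemption: 82,000 Ft − 20% × (505,000 Ft − 422,000 Ft) = 82,000 Ft − 16,600 Ft = 65,400 Ft
  Base: 505,000 Ft − 65,400 Ft = 439,600 Ft
  439,600 Ft × 13% = 57,148 Ft

Mainline income levy:
  62,000 Ft × 10% = 6,200 Ft
  158,000 Ft × 14% = 22,120 Ft
  36,000 Ft × 19% = 6,840 Ft
  → 35,160 Ft
  Less investment credit 25,000 Ft → 10,160 Ft

57,148 Ft > 10,160 Ft, so the minimum tax is the binding amount.

57,148 Ft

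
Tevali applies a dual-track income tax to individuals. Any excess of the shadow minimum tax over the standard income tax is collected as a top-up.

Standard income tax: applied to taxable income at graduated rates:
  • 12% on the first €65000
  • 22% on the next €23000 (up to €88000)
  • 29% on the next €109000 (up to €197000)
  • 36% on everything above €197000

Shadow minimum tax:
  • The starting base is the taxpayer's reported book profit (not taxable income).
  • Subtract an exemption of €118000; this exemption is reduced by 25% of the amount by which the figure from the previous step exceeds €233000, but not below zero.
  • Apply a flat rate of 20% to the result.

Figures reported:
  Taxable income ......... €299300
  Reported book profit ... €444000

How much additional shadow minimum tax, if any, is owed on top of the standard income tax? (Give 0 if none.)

Standard income tax:
  €65000 × 12% = €7800
  €23000 × 22% = €5060
  €109000 × 29% = €31610
  €102300 × 36% = €36828
  → €81298

Shadow minimum tax:
  Base (reported book profit): €444000
  Exemption: €118000 − 25% × (€444000 − €233000) = €118000 − €52750 = €65250
  Base: €444000 − €65250 = €378750
  €378750 × 20% = €75750

€75750 ≤ €81298, so no add-on is due.

€0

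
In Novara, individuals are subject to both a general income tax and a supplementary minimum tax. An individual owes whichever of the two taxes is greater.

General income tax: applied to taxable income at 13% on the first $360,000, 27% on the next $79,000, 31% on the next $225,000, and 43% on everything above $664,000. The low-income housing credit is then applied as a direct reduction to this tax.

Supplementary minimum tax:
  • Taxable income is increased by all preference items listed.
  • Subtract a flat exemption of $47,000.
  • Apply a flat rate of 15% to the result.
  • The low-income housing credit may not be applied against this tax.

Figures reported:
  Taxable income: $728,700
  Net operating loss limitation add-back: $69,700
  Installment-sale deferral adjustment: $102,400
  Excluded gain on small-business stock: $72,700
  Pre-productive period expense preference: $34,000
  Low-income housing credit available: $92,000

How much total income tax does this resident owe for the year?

$144,075

General income tax:
  $360,000 × 13% = $46,800
  $79,000 × 27% = $21,330
  $225,000 × 31% = $69,750
  $64,700 × 43% = $27,821
  → $165,701
  Less low-income housing credit $92,000 → $73,701

Supplementary minimum tax:
  Adjusted income: $728,700 + $69,700 + $102,400 + $72,700 + $34,000 = $1,007,500
  Less exemption $47,000 → base $960,500
  $960,500 × 15% = $144,075

$144,075 > $73,701, so the supplementary minimum tax is the binding amount.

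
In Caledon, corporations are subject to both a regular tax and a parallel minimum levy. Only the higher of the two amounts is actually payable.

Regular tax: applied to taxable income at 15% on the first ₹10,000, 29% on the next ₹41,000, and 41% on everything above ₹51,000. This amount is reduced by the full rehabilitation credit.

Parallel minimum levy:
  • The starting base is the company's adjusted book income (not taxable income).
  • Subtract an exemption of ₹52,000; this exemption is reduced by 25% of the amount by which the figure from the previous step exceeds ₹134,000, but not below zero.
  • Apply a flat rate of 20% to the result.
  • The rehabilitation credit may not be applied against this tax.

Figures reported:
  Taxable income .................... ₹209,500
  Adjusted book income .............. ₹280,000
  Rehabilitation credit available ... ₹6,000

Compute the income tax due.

₹72,375

Parallel minimum levy:
  Base (adjusted book income): ₹280,000
  Exemption: ₹52,000 − 25% × (₹280,000 − ₹134,000) = ₹52,000 − ₹36,500 = ₹15,500
  Base: ₹280,000 − ₹15,500 = ₹264,500
  ₹264,500 × 20% = ₹52,900

Regular tax:
  ₹10,000 × 15% = ₹1,500
  ₹41,000 × 29% = ₹11,890
  ₹158,500 × 41% = ₹64,985
  → ₹78,375
  Less rehabilitation credit ₹6,000 → ₹72,375

₹72,375 > ₹52,900, so the regular tax governs.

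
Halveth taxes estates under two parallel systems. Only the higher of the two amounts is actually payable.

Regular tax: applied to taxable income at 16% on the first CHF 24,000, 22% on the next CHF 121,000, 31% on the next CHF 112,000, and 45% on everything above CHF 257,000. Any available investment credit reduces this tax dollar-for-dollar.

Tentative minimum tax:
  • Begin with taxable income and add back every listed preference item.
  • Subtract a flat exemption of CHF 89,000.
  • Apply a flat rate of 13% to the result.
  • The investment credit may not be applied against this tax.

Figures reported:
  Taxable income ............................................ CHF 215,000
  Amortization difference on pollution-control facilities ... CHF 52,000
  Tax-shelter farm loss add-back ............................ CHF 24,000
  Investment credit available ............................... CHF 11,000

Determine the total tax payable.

Regular tax:
  CHF 24,000 × 16% = CHF 3,840
  CHF 121,000 × 22% = CHF 26,620
  CHF 70,000 × 31% = CHF 21,700
  → CHF 52,160
  Less investment credit CHF 11,000 → CHF 41,160

Tentative minimum tax:
  Adjusted income: CHF 215,000 + CHF 52,000 + CHF 24,000 = CHF 291,000
  Less exemption CHF 89,000 → base CHF 202,000
  CHF 202,000 × 13% = CHF 26,260

CHF 41,160 > CHF 26,260, so the regular tax governs.

CHF 41,160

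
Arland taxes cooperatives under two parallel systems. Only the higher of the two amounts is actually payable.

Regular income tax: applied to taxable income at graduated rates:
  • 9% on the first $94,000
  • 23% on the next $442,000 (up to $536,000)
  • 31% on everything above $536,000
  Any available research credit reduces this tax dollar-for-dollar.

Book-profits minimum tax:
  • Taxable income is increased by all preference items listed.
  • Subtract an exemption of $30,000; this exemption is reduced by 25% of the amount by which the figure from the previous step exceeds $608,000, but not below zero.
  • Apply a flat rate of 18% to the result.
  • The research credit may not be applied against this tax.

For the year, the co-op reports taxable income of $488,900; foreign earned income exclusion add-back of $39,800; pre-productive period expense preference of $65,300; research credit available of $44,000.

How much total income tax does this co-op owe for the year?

$101,520

Book-profits minimum tax:
  Adjusted income: $488,900 + $39,800 + $65,300 = $594,000
  Exemption: $594,000 ≤ $608,000, so full $30,000 applies
  Base: $594,000 − $30,000 = $564,000
  $564,000 × 18% = $101,520

Regular income tax:
  $94,000 × 9% = $8,460
  $394,900 × 23% = $90,827
  → $99,287
  Less research credit $44,000 → $55,287

$101,520 > $55,287, so the book-profits minimum tax is the binding amount.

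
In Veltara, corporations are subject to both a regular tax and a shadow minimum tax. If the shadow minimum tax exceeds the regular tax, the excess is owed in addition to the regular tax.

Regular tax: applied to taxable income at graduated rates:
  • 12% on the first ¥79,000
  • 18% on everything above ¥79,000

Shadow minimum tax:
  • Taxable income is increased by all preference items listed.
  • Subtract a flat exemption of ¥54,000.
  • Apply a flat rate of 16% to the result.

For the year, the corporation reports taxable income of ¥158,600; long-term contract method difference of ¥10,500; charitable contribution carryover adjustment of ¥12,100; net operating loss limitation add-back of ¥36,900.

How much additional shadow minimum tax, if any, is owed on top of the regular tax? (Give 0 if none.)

Shadow minimum tax:
  Adjusted income: ¥158,600 + ¥10,500 + ¥12,100 + ¥36,900 = ¥218,100
  Less exemption ¥54,000 → base ¥164,100
  ¥164,100 × 16% = ¥26,256

Regular tax:
  ¥79,000 × 12% = ¥9,480
  ¥79,600 × 18% = ¥14,328
  → ¥23,808

Excess of shadow minimum tax over regular tax: ¥26,256 − ¥23,808 = ¥2,448.

¥2,448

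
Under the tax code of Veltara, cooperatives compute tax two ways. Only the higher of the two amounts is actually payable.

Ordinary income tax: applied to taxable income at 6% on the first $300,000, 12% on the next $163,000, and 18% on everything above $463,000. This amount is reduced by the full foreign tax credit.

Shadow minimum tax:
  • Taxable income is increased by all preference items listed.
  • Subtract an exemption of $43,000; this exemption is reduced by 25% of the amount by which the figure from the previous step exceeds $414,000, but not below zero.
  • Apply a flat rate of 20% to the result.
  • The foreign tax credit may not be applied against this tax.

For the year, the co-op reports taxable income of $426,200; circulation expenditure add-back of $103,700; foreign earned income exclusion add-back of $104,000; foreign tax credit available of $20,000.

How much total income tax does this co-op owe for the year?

$126,780

Shadow minimum tax:
  Adjusted income: $426,200 + $103,700 + $104,000 = $633,900
  Exemption: 25% × ($633,900 − $414,000) = $54,975 ≥ $43,000, so the exemption is fully phased out
  Base: $633,900 − $0 = $633,900
  $633,900 × 20% = $126,780

Ordinary income tax:
  $300,000 × 6% = $18,000
  $126,200 × 12% = $15,144
  → $33,144
  Less foreign tax credit $20,000 → $13,144

$126,780 > $13,144, so the shadow minimum tax is the binding amount.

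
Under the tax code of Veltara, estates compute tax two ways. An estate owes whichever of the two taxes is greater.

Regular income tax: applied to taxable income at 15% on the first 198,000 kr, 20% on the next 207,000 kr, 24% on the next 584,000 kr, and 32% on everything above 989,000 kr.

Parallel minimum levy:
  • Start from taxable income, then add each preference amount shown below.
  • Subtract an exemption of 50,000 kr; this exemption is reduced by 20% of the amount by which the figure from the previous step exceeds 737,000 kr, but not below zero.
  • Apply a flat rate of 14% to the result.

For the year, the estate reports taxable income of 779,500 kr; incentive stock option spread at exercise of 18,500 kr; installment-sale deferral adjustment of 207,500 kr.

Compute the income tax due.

160,980 kr

Regular income tax:
  198,000 kr × 15% = 29,700 kr
  207,000 kr × 20% = 41,400 kr
  374,500 kr × 24% = 89,880 kr
  → 160,980 kr

Parallel minimum levy:
  Adjusted income: 779,500 kr + 18,500 kr + 207,500 kr = 1,005,500 kr
  Exemption: 20% × (1,005,500 kr − 737,000 kr) = 53,700 kr ≥ 50,000 kr, so the exemption is fully phased out
  Base: 1,005,500 kr − 0 kr = 1,005,500 kr
  1,005,500 kr × 14% = 140,770 kr

160,980 kr > 140,770 kr, so the regular income tax governs.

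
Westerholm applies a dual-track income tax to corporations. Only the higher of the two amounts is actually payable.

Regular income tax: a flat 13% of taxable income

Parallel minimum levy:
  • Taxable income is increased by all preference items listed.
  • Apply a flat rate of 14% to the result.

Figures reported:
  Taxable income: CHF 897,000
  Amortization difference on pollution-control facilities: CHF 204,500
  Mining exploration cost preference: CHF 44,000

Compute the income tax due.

CHF 160,370

Parallel minimum levy:
  Adjusted income: CHF 897,000 + CHF 204,500 + CHF 44,000 = CHF 1,145,500
  CHF 1,145,500 × 14% = CHF 160,370

Regular income tax:
  CHF 897,000 × 13% = CHF 116,610

CHF 160,370 > CHF 116,610, so the parallel minimum levy is the binding amount.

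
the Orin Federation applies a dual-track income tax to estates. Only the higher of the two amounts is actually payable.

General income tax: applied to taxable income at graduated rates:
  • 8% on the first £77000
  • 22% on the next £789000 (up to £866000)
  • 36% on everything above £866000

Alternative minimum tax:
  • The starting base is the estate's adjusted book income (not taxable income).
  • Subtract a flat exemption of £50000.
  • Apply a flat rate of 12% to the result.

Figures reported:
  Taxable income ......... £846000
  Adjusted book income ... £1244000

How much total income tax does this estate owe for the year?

£175340

Alternative minimum tax:
  Base (adjusted book income): £1244000
  Less exemption £50000 → base £1194000
  £1194000 × 12% = £143280

General income tax:
  £77000 × 8% = £6160
  £769000 × 22% = £169180
  → £175340

£175340 > £143280, so the general income tax governs.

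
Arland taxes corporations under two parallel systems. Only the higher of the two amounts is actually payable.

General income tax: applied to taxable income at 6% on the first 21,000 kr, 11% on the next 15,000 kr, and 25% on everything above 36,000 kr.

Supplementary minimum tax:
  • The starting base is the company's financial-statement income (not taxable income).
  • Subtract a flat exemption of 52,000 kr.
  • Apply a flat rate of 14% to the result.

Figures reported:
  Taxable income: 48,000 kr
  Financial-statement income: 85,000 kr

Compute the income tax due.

General income tax:
  21,000 kr × 6% = 1,260 kr
  15,000 kr × 11% = 1,650 kr
  12,000 kr × 25% = 3,000 kr
  → 5,910 kr

Supplementary minimum tax:
  Base (financial-statement income): 85,000 kr
  Less exemption 52,000 kr → base 33,000 kr
  33,000 kr × 14% = 4,620 kr

5,910 kr > 4,620 kr, so the general income tax governs.

5,910 kr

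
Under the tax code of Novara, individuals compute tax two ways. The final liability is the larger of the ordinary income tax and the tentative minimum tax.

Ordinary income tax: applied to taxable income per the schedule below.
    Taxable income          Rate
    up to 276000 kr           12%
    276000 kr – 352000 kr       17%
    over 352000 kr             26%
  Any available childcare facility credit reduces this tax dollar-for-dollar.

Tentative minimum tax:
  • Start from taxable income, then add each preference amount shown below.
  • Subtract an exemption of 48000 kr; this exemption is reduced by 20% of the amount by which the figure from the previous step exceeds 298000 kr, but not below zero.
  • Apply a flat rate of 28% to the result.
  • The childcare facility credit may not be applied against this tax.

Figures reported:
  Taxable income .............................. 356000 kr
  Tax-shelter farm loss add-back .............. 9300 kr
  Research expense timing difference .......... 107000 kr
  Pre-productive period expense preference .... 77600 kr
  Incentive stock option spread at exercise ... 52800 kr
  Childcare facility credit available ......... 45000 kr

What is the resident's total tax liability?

Tentative minimum tax:
  Adjusted income: 356000 kr + 9300 kr + 107000 kr + 77600 kr + 52800 kr = 602700 kr
  Exemption: 20% × (602700 kr − 298000 kr) = 60940 kr ≥ 48000 kr, so the exemption is fully phased out
  Base: 602700 kr − 0 kr = 602700 kr
  602700 kr × 28% = 168756 kr

Ordinary income tax:
  276000 kr × 12% = 33120 kr
  76000 kr × 17% = 12920 kr
  4000 kr × 26% = 1040 kr
  → 47080 kr
  Less childcare facility credit 45000 kr → 2080 kr

168756 kr > 2080 kr, so the tentative minimum tax is the binding amount.

168756 kr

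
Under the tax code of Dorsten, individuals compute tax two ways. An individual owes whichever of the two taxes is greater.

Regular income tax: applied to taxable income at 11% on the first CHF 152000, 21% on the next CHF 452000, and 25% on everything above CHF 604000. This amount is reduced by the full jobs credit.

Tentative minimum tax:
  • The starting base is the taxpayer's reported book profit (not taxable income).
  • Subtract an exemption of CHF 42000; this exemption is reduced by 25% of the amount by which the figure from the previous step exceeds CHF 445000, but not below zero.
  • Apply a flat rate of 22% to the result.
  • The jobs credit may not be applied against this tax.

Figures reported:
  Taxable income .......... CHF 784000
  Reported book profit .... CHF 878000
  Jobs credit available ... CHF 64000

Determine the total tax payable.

Tentative minimum tax:
  Base (reported book profit): CHF 878000
  Exemption: 25% × (CHF 878000 − CHF 445000) = CHF 108250 ≥ CHF 42000, so the exemption is fully phased out
  Base: CHF 878000 − CHF 0 = CHF 878000
  CHF 878000 × 22% = CHF 193160

Regular income tax:
  CHF 152000 × 11% = CHF 16720
  CHF 452000 × 21% = CHF 94920
  CHF 180000 × 25% = CHF 45000
  → CHF 156640
  Less jobs credit CHF 64000 → CHF 92640

CHF 193160 > CHF 92640, so the tentative minimum tax is the binding amount.

CHF 193160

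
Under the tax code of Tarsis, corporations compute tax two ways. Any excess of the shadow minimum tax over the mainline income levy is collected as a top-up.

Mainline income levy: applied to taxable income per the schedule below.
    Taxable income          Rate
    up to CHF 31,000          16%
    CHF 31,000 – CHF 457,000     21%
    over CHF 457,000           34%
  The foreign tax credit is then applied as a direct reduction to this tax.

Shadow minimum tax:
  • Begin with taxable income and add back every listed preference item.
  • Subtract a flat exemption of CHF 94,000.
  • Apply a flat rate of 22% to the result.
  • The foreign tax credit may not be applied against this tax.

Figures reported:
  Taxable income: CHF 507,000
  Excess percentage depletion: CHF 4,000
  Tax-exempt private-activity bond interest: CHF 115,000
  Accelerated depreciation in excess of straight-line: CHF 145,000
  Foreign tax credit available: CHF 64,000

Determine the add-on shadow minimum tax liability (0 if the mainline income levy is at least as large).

Mainline income levy:
  CHF 31,000 × 16% = CHF 4,960
  CHF 426,000 × 21% = CHF 89,460
  CHF 50,000 × 34% = CHF 17,000
  → CHF 111,420
  Less foreign tax credit CHF 64,000 → CHF 47,420

Shadow minimum tax:
  Adjusted income: CHF 507,000 + CHF 4,000 + CHF 115,000 + CHF 145,000 = CHF 771,000
  Less exemption CHF 94,000 → base CHF 677,000
  CHF 677,000 × 22% = CHF 148,940

Excess of shadow minimum tax over mainline income levy: CHF 148,940 − CHF 47,420 = CHF 101,520.

CHF 101,520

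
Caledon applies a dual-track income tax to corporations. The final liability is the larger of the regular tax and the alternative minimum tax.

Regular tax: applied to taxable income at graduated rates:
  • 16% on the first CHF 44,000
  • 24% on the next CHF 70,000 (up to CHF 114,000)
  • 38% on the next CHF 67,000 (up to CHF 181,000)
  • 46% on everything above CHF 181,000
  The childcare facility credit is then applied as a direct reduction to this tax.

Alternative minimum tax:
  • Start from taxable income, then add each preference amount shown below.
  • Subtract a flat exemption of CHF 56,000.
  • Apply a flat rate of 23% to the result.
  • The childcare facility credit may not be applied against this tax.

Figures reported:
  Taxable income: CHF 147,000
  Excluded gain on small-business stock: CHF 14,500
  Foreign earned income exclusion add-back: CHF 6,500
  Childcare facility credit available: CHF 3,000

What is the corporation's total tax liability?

CHF 33,380

Alternative minimum tax:
  Adjusted income: CHF 147,000 + CHF 14,500 + CHF 6,500 = CHF 168,000
  Less exemption CHF 56,000 → base CHF 112,000
  CHF 112,000 × 23% = CHF 25,760

Regular tax:
  CHF 44,000 × 16% = CHF 7,040
  CHF 70,000 × 24% = CHF 16,800
  CHF 33,000 × 38% = CHF 12,540
  → CHF 36,380
  Less childcare facility credit CHF 3,000 → CHF 33,380

CHF 33,380 > CHF 25,760, so the regular tax governs.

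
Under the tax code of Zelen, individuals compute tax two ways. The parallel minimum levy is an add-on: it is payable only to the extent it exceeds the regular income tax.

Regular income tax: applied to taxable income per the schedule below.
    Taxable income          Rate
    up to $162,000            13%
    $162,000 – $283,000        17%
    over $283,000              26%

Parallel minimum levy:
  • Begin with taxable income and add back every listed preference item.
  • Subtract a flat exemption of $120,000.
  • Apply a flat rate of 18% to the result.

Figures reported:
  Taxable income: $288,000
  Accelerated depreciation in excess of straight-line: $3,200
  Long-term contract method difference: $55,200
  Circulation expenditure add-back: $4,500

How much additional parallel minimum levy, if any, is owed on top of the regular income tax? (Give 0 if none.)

$0

Regular income tax:
  $162,000 × 13% = $21,060
  $121,000 × 17% = $20,570
  $5,000 × 26% = $1,300
  → $42,930

Parallel minimum levy:
  Adjusted income: $288,000 + $3,200 + $55,200 + $4,500 = $350,900
  Less exemption $120,000 → base $230,900
  $230,900 × 18% = $41,562

$41,562 ≤ $42,930, so no add-on is due.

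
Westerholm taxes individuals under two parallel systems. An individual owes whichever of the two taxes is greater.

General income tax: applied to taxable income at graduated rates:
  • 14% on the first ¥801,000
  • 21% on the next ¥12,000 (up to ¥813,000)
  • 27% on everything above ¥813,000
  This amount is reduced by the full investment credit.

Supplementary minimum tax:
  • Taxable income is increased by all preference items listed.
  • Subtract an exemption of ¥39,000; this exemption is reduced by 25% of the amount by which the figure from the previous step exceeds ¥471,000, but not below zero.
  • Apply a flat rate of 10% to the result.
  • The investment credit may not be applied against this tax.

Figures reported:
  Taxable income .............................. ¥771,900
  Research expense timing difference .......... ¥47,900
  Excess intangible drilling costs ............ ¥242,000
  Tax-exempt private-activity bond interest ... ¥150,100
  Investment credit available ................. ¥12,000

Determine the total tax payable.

General income tax:
  ¥771,900 × 14% = ¥108,066
  Less investment credit ¥12,000 → ¥96,066

Supplementary minimum tax:
  Adjusted income: ¥771,900 + ¥47,900 + ¥242,000 + ¥150,100 = ¥1,211,900
  Exemption: 25% × (¥1,211,900 − ¥471,000) = ¥185,225 ≥ ¥39,000, so the exemption is fully phased out
  Base: ¥1,211,900 − ¥0 = ¥1,211,900
  ¥1,211,900 × 10% = ¥121,190

¥121,190 > ¥96,066, so the supplementary minimum tax is the binding amount.

¥121,190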